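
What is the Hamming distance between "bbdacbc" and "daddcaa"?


Comparing "bbdacbc" and "daddcaa" position by position:
  Position 0: 'b' vs 'd' => differ
  Position 1: 'b' vs 'a' => differ
  Position 2: 'd' vs 'd' => same
  Position 3: 'a' vs 'd' => differ
  Position 4: 'c' vs 'c' => same
  Position 5: 'b' vs 'a' => differ
  Position 6: 'c' vs 'a' => differ
Total differences (Hamming distance): 5

5


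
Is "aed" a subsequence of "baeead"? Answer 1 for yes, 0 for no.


Check if "aed" is a subsequence of "baeead"
Greedy scan:
  Position 0 ('b'): no match needed
  Position 1 ('a'): matches sub[0] = 'a'
  Position 2 ('e'): matches sub[1] = 'e'
  Position 3 ('e'): no match needed
  Position 4 ('a'): no match needed
  Position 5 ('d'): matches sub[2] = 'd'
All 3 characters matched => is a subsequence

1


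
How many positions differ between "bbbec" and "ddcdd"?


Comparing "bbbec" and "ddcdd" position by position:
  Position 0: 'b' vs 'd' => DIFFER
  Position 1: 'b' vs 'd' => DIFFER
  Position 2: 'b' vs 'c' => DIFFER
  Position 3: 'e' vs 'd' => DIFFER
  Position 4: 'c' vs 'd' => DIFFER
Positions that differ: 5

5


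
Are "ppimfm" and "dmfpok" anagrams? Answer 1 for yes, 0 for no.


Strings: "ppimfm", "dmfpok"
Sorted first:  fimmpp
Sorted second: dfkmop
Differ at position 0: 'f' vs 'd' => not anagrams

0


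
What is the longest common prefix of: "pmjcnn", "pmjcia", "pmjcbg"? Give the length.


Words: pmjcnn, pmjcia, pmjcbg
  Position 0: all 'p' => match
  Position 1: all 'm' => match
  Position 2: all 'j' => match
  Position 3: all 'c' => match
  Position 4: ('n', 'i', 'b') => mismatch, stop
LCP = "pmjc" (length 4)

4


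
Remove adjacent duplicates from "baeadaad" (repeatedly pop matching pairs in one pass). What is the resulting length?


Input: baeadaad
Stack-based adjacent duplicate removal:
  Read 'b': push. Stack: b
  Read 'a': push. Stack: ba
  Read 'e': push. Stack: bae
  Read 'a': push. Stack: baea
  Read 'd': push. Stack: baead
  Read 'a': push. Stack: baeada
  Read 'a': matches stack top 'a' => pop. Stack: baead
  Read 'd': matches stack top 'd' => pop. Stack: baea
Final stack: "baea" (length 4)

4


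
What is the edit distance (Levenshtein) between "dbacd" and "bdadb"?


Computing edit distance: "dbacd" -> "bdadb"
DP table:
           b    d    a    d    b
      0    1    2    3    4    5
  d   1    1    1    2    3    4
  b   2    1    2    2    3    3
  a   3    2    2    2    3    4
  c   4    3    3    3    3    4
  d   5    4    3    4    3    4
Edit distance = dp[5][5] = 4

4


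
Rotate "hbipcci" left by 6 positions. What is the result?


Input: "hbipcci", rotate left by 6
First 6 characters: "hbipcc"
Remaining characters: "i"
Concatenate remaining + first: "i" + "hbipcc" = "ihbipcc"

ihbipcc


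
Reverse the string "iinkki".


Input: iinkki
Reading characters right to left:
  Position 5: 'i'
  Position 4: 'k'
  Position 3: 'k'
  Position 2: 'n'
  Position 1: 'i'
  Position 0: 'i'
Reversed: ikknii

ikknii


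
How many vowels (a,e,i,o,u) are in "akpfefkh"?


Input: akpfefkh
Checking each character:
  'a' at position 0: vowel (running total: 1)
  'k' at position 1: consonant
  'p' at position 2: consonant
  'f' at position 3: consonant
  'e' at position 4: vowel (running total: 2)
  'f' at position 5: consonant
  'k' at position 6: consonant
  'h' at position 7: consonant
Total vowels: 2

2


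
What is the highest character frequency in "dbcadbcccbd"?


Input: dbcadbcccbd
Character counts:
  'a': 1
  'b': 3
  'c': 4
  'd': 3
Maximum frequency: 4

4


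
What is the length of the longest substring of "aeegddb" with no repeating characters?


Input: "aeegddb"
Sliding window (track last position of each char):
  Position 0 ('a'): window [0,0] length 1 -- new best
  Position 1 ('e'): window [0,1] length 2 -- new best
  Position 2 ('e'): repeat (last at 1), move window start to 2
  Position 2 ('e'): window [2,2] length 1
  Position 3 ('g'): window [2,3] length 2
  Position 4 ('d'): window [2,4] length 3 -- new best
  Position 5 ('d'): repeat (last at 4), move window start to 5
  Position 5 ('d'): window [5,5] length 1
  Position 6 ('b'): window [5,6] length 2
Longest substring with no repeats: "egd" with length 3

3


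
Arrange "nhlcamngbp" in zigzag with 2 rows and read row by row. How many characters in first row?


Zigzag "nhlcamngbp" into 2 rows:
Placing characters:
  'n' => row 0
  'h' => row 1
  'l' => row 0
  'c' => row 1
  'a' => row 0
  'm' => row 1
  'n' => row 0
  'g' => row 1
  'b' => row 0
  'p' => row 1
Rows:
  Row 0: "nlanb"
  Row 1: "hcmgp"
First row length: 5

5


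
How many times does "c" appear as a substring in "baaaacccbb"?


Searching for "c" in "baaaacccbb"
Scanning each position:
  Position 0: "b" => no
  Position 1: "a" => no
  Position 2: "a" => no
  Position 3: "a" => no
  Position 4: "a" => no
  Position 5: "c" => MATCH
  Position 6: "c" => MATCH
  Position 7: "c" => MATCH
  Position 8: "b" => no
  Position 9: "b" => no
Total occurrences: 3

3


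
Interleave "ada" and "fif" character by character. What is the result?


Interleaving "ada" and "fif":
  Position 0: 'a' from first, 'f' from second => "af"
  Position 1: 'd' from first, 'i' from second => "di"
  Position 2: 'a' from first, 'f' from second => "af"
Result: afdiaf

afdiaf


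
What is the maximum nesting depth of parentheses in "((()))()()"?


Input: "((()))()()"
Tracking depth:
  Position 0 '(': depth becomes 1
  Position 1 '(': depth becomes 2
  Position 2 '(': depth becomes 3
  Position 3 ')': depth becomes 2
  Position 4 ')': depth becomes 1
  Position 5 ')': depth becomes 0
  Position 6 '(': depth becomes 1
  Position 7 ')': depth becomes 0
  Position 8 '(': depth becomes 1
  Position 9 ')': depth becomes 0
Maximum depth reached: 3

3


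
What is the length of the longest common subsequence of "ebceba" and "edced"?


LCS of "ebceba" and "edced"
DP table:
           e    d    c    e    d
      0    0    0    0    0    0
  e   0    1    1    1    1    1
  b   0    1    1    1    1    1
  c   0    1    1    2    2    2
  e   0    1    1    2    3    3
  b   0    1    1    2    3    3
  a   0    1    1    2    3    3
LCS length = dp[6][5] = 3

3


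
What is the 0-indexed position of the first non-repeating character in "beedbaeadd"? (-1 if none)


Input: beedbaeadd
Character frequencies:
  'a': 2
  'b': 2
  'd': 3
  'e': 3
Scanning left to right for freq == 1:
  Position 0 ('b'): freq=2, skip
  Position 1 ('e'): freq=3, skip
  Position 2 ('e'): freq=3, skip
  Position 3 ('d'): freq=3, skip
  Position 4 ('b'): freq=2, skip
  Position 5 ('a'): freq=2, skip
  Position 6 ('e'): freq=3, skip
  Position 7 ('a'): freq=2, skip
  Position 8 ('d'): freq=3, skip
  Position 9 ('d'): freq=3, skip
  No unique character found => answer = -1

-1


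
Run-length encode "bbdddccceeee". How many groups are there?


Input: bbdddccceeee
Scanning for consecutive runs:
  Group 1: 'b' x 2 (positions 0-1)
  Group 2: 'd' x 3 (positions 2-4)
  Group 3: 'c' x 3 (positions 5-7)
  Group 4: 'e' x 4 (positions 8-11)
Total groups: 4

4


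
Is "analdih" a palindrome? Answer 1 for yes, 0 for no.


Input: analdih
Reversed: hidlana
  Compare pos 0 ('a') with pos 6 ('h'): MISMATCH
  Compare pos 1 ('n') with pos 5 ('i'): MISMATCH
  Compare pos 2 ('a') with pos 4 ('d'): MISMATCH
Result: not a palindrome

0


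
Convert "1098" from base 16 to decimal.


Input: "1098" in base 16
Positional expansion:
  Digit '1' (value 1) x 16^3 = 4096
  Digit '0' (value 0) x 16^2 = 0
  Digit '9' (value 9) x 16^1 = 144
  Digit '8' (value 8) x 16^0 = 8
Sum = 4248

4248


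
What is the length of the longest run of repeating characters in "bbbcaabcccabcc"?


Input: "bbbcaabcccabcc"
Scanning for longest run:
  Position 1 ('b'): continues run of 'b', length=2
  Position 2 ('b'): continues run of 'b', length=3
  Position 3 ('c'): new char, reset run to 1
  Position 4 ('a'): new char, reset run to 1
  Position 5 ('a'): continues run of 'a', length=2
  Position 6 ('b'): new char, reset run to 1
  Position 7 ('c'): new char, reset run to 1
  Position 8 ('c'): continues run of 'c', length=2
  Position 9 ('c'): continues run of 'c', length=3
  Position 10 ('a'): new char, reset run to 1
  Position 11 ('b'): new char, reset run to 1
  Position 12 ('c'): new char, reset run to 1
  Position 13 ('c'): continues run of 'c', length=2
Longest run: 'b' with length 3

3


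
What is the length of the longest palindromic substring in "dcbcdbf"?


Input: "dcbcdbf"
Checking substrings for palindromes:
  [0:5] "dcbcd" (len 5) => palindrome
  [1:4] "cbc" (len 3) => palindrome
Longest palindromic substring: "dcbcd" with length 5

5


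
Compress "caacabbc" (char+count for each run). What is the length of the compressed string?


Input: caacabbc
Runs:
  'c' x 1 => "c1"
  'a' x 2 => "a2"
  'c' x 1 => "c1"
  'a' x 1 => "a1"
  'b' x 2 => "b2"
  'c' x 1 => "c1"
Compressed: "c1a2c1a1b2c1"
Compressed length: 12

12


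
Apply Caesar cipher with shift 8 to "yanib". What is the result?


Caesar cipher: shift "yanib" by 8
  'y' (pos 24) + 8 = pos 6 = 'g'
  'a' (pos 0) + 8 = pos 8 = 'i'
  'n' (pos 13) + 8 = pos 21 = 'v'
  'i' (pos 8) + 8 = pos 16 = 'q'
  'b' (pos 1) + 8 = pos 9 = 'j'
Result: givqj

givqj


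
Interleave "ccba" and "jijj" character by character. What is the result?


Interleaving "ccba" and "jijj":
  Position 0: 'c' from first, 'j' from second => "cj"
  Position 1: 'c' from first, 'i' from second => "ci"
  Position 2: 'b' from first, 'j' from second => "bj"
  Position 3: 'a' from first, 'j' from second => "aj"
Result: cjcibjaj

cjcibjaj


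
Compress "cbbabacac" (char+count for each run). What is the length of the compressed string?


Input: cbbabacac
Runs:
  'c' x 1 => "c1"
  'b' x 2 => "b2"
  'a' x 1 => "a1"
  'b' x 1 => "b1"
  'a' x 1 => "a1"
  'c' x 1 => "c1"
  'a' x 1 => "a1"
  'c' x 1 => "c1"
Compressed: "c1b2a1b1a1c1a1c1"
Compressed length: 16

16


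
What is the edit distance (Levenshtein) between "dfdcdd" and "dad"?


Computing edit distance: "dfdcdd" -> "dad"
DP table:
           d    a    d
      0    1    2    3
  d   1    0    1    2
  f   2    1    1    2
  d   3    2    2    1
  c   4    3    3    2
  d   5    4    4    3
  d   6    5    5    4
Edit distance = dp[6][3] = 4

4


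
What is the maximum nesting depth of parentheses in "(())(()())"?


Input: "(())(()())"
Tracking depth:
  Position 0 '(': depth becomes 1
  Position 1 '(': depth becomes 2
  Position 2 ')': depth becomes 1
  Position 3 ')': depth becomes 0
  Position 4 '(': depth becomes 1
  Position 5 '(': depth becomes 2
  Position 6 ')': depth becomes 1
  Position 7 '(': depth becomes 2
  Position 8 ')': depth becomes 1
  Position 9 ')': depth becomes 0
Maximum depth reached: 2

2


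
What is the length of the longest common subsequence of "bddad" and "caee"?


LCS of "bddad" and "caee"
DP table:
           c    a    e    e
      0    0    0    0    0
  b   0    0    0    0    0
  d   0    0    0    0    0
  d   0    0    0    0    0
  a   0    0    1    1    1
  d   0    0    1    1    1
LCS length = dp[5][4] = 1

1


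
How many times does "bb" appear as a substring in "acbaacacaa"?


Searching for "bb" in "acbaacacaa"
Scanning each position:
  Position 0: "ac" => no
  Position 1: "cb" => no
  Position 2: "ba" => no
  Position 3: "aa" => no
  Position 4: "ac" => no
  Position 5: "ca" => no
  Position 6: "ac" => no
  Position 7: "ca" => no
  Position 8: "aa" => no
Total occurrences: 0

0


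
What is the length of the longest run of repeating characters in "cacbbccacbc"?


Input: "cacbbccacbc"
Scanning for longest run:
  Position 1 ('a'): new char, reset run to 1
  Position 2 ('c'): new char, reset run to 1
  Position 3 ('b'): new char, reset run to 1
  Position 4 ('b'): continues run of 'b', length=2
  Position 5 ('c'): new char, reset run to 1
  Position 6 ('c'): continues run of 'c', length=2
  Position 7 ('a'): new char, reset run to 1
  Position 8 ('c'): new char, reset run to 1
  Position 9 ('b'): new char, reset run to 1
  Position 10 ('c'): new char, reset run to 1
Longest run: 'b' with length 2

2


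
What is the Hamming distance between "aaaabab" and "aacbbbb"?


Comparing "aaaabab" and "aacbbbb" position by position:
  Position 0: 'a' vs 'a' => same
  Position 1: 'a' vs 'a' => same
  Position 2: 'a' vs 'c' => differ
  Position 3: 'a' vs 'b' => differ
  Position 4: 'b' vs 'b' => same
  Position 5: 'a' vs 'b' => differ
  Position 6: 'b' vs 'b' => same
Total differences (Hamming distance): 3

3


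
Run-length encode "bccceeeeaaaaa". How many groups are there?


Input: bccceeeeaaaaa
Scanning for consecutive runs:
  Group 1: 'b' x 1 (positions 0-0)
  Group 2: 'c' x 3 (positions 1-3)
  Group 3: 'e' x 4 (positions 4-7)
  Group 4: 'a' x 5 (positions 8-12)
Total groups: 4

4


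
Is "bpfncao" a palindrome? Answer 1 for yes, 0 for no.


Input: bpfncao
Reversed: oacnfpb
  Compare pos 0 ('b') with pos 6 ('o'): MISMATCH
  Compare pos 1 ('p') with pos 5 ('a'): MISMATCH
  Compare pos 2 ('f') with pos 4 ('c'): MISMATCH
Result: not a palindrome

0


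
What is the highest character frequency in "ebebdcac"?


Input: ebebdcac
Character counts:
  'a': 1
  'b': 2
  'c': 2
  'd': 1
  'e': 2
Maximum frequency: 2

2


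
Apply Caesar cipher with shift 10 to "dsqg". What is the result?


Caesar cipher: shift "dsqg" by 10
  'd' (pos 3) + 10 = pos 13 = 'n'
  's' (pos 18) + 10 = pos 2 = 'c'
  'q' (pos 16) + 10 = pos 0 = 'a'
  'g' (pos 6) + 10 = pos 16 = 'q'
Result: ncaq

ncaq


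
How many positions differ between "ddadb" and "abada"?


Comparing "ddadb" and "abada" position by position:
  Position 0: 'd' vs 'a' => DIFFER
  Position 1: 'd' vs 'b' => DIFFER
  Position 2: 'a' vs 'a' => same
  Position 3: 'd' vs 'd' => same
  Position 4: 'b' vs 'a' => DIFFER
Positions that differ: 3

3


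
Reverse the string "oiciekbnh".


Input: oiciekbnh
Reading characters right to left:
  Position 8: 'h'
  Position 7: 'n'
  Position 6: 'b'
  Position 5: 'k'
  Position 4: 'e'
  Position 3: 'i'
  Position 2: 'c'
  Position 1: 'i'
  Position 0: 'o'
Reversed: hnbkeicio

hnbkeicio


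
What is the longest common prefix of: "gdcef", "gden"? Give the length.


Words: gdcef, gden
  Position 0: all 'g' => match
  Position 1: all 'd' => match
  Position 2: ('c', 'e') => mismatch, stop
LCP = "gd" (length 2)

2


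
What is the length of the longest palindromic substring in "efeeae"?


Input: "efeeae"
Checking substrings for palindromes:
  [0:3] "efe" (len 3) => palindrome
  [3:6] "eae" (len 3) => palindrome
  [2:4] "ee" (len 2) => palindrome
Longest palindromic substring: "efe" with length 3

3


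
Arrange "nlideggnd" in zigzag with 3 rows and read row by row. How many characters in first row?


Zigzag "nlideggnd" into 3 rows:
Placing characters:
  'n' => row 0
  'l' => row 1
  'i' => row 2
  'd' => row 1
  'e' => row 0
  'g' => row 1
  'g' => row 2
  'n' => row 1
  'd' => row 0
Rows:
  Row 0: "ned"
  Row 1: "ldgn"
  Row 2: "ig"
First row length: 3

3


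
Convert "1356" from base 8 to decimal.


Input: "1356" in base 8
Positional expansion:
  Digit '1' (value 1) x 8^3 = 512
  Digit '3' (value 3) x 8^2 = 192
  Digit '5' (value 5) x 8^1 = 40
  Digit '6' (value 6) x 8^0 = 6
Sum = 750

750


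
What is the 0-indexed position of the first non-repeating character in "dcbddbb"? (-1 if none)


Input: dcbddbb
Character frequencies:
  'b': 3
  'c': 1
  'd': 3
Scanning left to right for freq == 1:
  Position 0 ('d'): freq=3, skip
  Position 1 ('c'): unique! => answer = 1

1


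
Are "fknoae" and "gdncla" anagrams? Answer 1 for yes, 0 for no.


Strings: "fknoae", "gdncla"
Sorted first:  aefkno
Sorted second: acdgln
Differ at position 1: 'e' vs 'c' => not anagrams

0


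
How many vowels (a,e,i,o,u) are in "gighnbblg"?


Input: gighnbblg
Checking each character:
  'g' at position 0: consonant
  'i' at position 1: vowel (running total: 1)
  'g' at position 2: consonant
  'h' at position 3: consonant
  'n' at position 4: consonant
  'b' at position 5: consonant
  'b' at position 6: consonant
  'l' at position 7: consonant
  'g' at position 8: consonant
Total vowels: 1

1


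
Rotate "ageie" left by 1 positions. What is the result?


Input: "ageie", rotate left by 1
First 1 characters: "a"
Remaining characters: "geie"
Concatenate remaining + first: "geie" + "a" = "geiea"

geiea


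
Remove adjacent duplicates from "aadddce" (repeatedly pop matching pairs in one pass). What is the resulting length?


Input: aadddce
Stack-based adjacent duplicate removal:
  Read 'a': push. Stack: a
  Read 'a': matches stack top 'a' => pop. Stack: (empty)
  Read 'd': push. Stack: d
  Read 'd': matches stack top 'd' => pop. Stack: (empty)
  Read 'd': push. Stack: d
  Read 'c': push. Stack: dc
  Read 'e': push. Stack: dce
Final stack: "dce" (length 3)

3


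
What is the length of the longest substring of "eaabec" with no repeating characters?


Input: "eaabec"
Sliding window (track last position of each char):
  Position 0 ('e'): window [0,0] length 1 -- new best
  Position 1 ('a'): window [0,1] length 2 -- new best
  Position 2 ('a'): repeat (last at 1), move window start to 2
  Position 2 ('a'): window [2,2] length 1
  Position 3 ('b'): window [2,3] length 2
  Position 4 ('e'): window [2,4] length 3 -- new best
  Position 5 ('c'): window [2,5] length 4 -- new best
Longest substring with no repeats: "abec" with length 4

4


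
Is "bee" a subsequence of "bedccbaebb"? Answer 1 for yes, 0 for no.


Check if "bee" is a subsequence of "bedccbaebb"
Greedy scan:
  Position 0 ('b'): matches sub[0] = 'b'
  Position 1 ('e'): matches sub[1] = 'e'
  Position 2 ('d'): no match needed
  Position 3 ('c'): no match needed
  Position 4 ('c'): no match needed
  Position 5 ('b'): no match needed
  Position 6 ('a'): no match needed
  Position 7 ('e'): matches sub[2] = 'e'
  Position 8 ('b'): no match needed
  Position 9 ('b'): no match needed
All 3 characters matched => is a subsequence

1


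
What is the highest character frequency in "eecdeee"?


Input: eecdeee
Character counts:
  'c': 1
  'd': 1
  'e': 5
Maximum frequency: 5

5


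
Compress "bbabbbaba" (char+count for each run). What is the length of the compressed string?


Input: bbabbbaba
Runs:
  'b' x 2 => "b2"
  'a' x 1 => "a1"
  'b' x 3 => "b3"
  'a' x 1 => "a1"
  'b' x 1 => "b1"
  'a' x 1 => "a1"
Compressed: "b2a1b3a1b1a1"
Compressed length: 12

12


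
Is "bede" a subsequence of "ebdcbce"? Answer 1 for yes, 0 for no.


Check if "bede" is a subsequence of "ebdcbce"
Greedy scan:
  Position 0 ('e'): no match needed
  Position 1 ('b'): matches sub[0] = 'b'
  Position 2 ('d'): no match needed
  Position 3 ('c'): no match needed
  Position 4 ('b'): no match needed
  Position 5 ('c'): no match needed
  Position 6 ('e'): matches sub[1] = 'e'
Only matched 2/4 characters => not a subsequence

0


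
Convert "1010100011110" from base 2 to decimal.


Input: "1010100011110" in base 2
Positional expansion:
  Digit '1' (value 1) x 2^12 = 4096
  Digit '0' (value 0) x 2^11 = 0
  Digit '1' (value 1) x 2^10 = 1024
  Digit '0' (value 0) x 2^9 = 0
  Digit '1' (value 1) x 2^8 = 256
  Digit '0' (value 0) x 2^7 = 0
  Digit '0' (value 0) x 2^6 = 0
  Digit '0' (value 0) x 2^5 = 0
  Digit '1' (value 1) x 2^4 = 16
  Digit '1' (value 1) x 2^3 = 8
  Digit '1' (value 1) x 2^2 = 4
  Digit '1' (value 1) x 2^1 = 2
  Digit '0' (value 0) x 2^0 = 0
Sum = 5406

5406


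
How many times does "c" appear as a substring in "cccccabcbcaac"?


Searching for "c" in "cccccabcbcaac"
Scanning each position:
  Position 0: "c" => MATCH
  Position 1: "c" => MATCH
  Position 2: "c" => MATCH
  Position 3: "c" => MATCH
  Position 4: "c" => MATCH
  Position 5: "a" => no
  Position 6: "b" => no
  Position 7: "c" => MATCH
  Position 8: "b" => no
  Position 9: "c" => MATCH
  Position 10: "a" => no
  Position 11: "a" => no
  Position 12: "c" => MATCH
Total occurrences: 8

8


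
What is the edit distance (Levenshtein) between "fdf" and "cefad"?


Computing edit distance: "fdf" -> "cefad"
DP table:
           c    e    f    a    d
      0    1    2    3    4    5
  f   1    1    2    2    3    4
  d   2    2    2    3    3    3
  f   3    3    3    2    3    4
Edit distance = dp[3][5] = 4

4


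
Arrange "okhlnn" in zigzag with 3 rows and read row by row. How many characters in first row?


Zigzag "okhlnn" into 3 rows:
Placing characters:
  'o' => row 0
  'k' => row 1
  'h' => row 2
  'l' => row 1
  'n' => row 0
  'n' => row 1
Rows:
  Row 0: "on"
  Row 1: "kln"
  Row 2: "h"
First row length: 2

2


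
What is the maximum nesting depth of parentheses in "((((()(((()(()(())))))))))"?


Input: "((((()(((()(()(())))))))))"
Tracking depth:
  Position 0 '(': depth becomes 1
  Position 1 '(': depth becomes 2
  Position 2 '(': depth becomes 3
  Position 3 '(': depth becomes 4
  Position 4 '(': depth becomes 5
  Position 5 ')': depth becomes 4
  Position 6 '(': depth becomes 5
  Position 7 '(': depth becomes 6
  Position 8 '(': depth becomes 7
  Position 9 '(': depth becomes 8
  Position 10 ')': depth becomes 7
  Position 11 '(': depth becomes 8
  Position 12 '(': depth becomes 9
  Position 13 ')': depth becomes 8
  Position 14 '(': depth becomes 9
  Position 15 '(': depth becomes 10
  Position 16 ')': depth becomes 9
  Position 17 ')': depth becomes 8
  Position 18 ')': depth becomes 7
  Position 19 ')': depth becomes 6
  Position 20 ')': depth becomes 5
  Position 21 ')': depth becomes 4
  Position 22 ')': depth becomes 3
  Position 23 ')': depth becomes 2
  Position 24 ')': depth becomes 1
  Position 25 ')': depth becomes 0
Maximum depth reached: 10

10


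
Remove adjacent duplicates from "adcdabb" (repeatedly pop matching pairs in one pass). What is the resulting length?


Input: adcdabb
Stack-based adjacent duplicate removal:
  Read 'a': push. Stack: a
  Read 'd': push. Stack: ad
  Read 'c': push. Stack: adc
  Read 'd': push. Stack: adcd
  Read 'a': push. Stack: adcda
  Read 'b': push. Stack: adcdab
  Read 'b': matches stack top 'b' => pop. Stack: adcda
Final stack: "adcda" (length 5)

5


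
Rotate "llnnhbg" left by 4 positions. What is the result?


Input: "llnnhbg", rotate left by 4
First 4 characters: "llnn"
Remaining characters: "hbg"
Concatenate remaining + first: "hbg" + "llnn" = "hbgllnn"

hbgllnn


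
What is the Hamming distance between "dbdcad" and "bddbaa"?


Comparing "dbdcad" and "bddbaa" position by position:
  Position 0: 'd' vs 'b' => differ
  Position 1: 'b' vs 'd' => differ
  Position 2: 'd' vs 'd' => same
  Position 3: 'c' vs 'b' => differ
  Position 4: 'a' vs 'a' => same
  Position 5: 'd' vs 'a' => differ
Total differences (Hamming distance): 4

4


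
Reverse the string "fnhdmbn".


Input: fnhdmbn
Reading characters right to left:
  Position 6: 'n'
  Position 5: 'b'
  Position 4: 'm'
  Position 3: 'd'
  Position 2: 'h'
  Position 1: 'n'
  Position 0: 'f'
Reversed: nbmdhnf

nbmdhnf


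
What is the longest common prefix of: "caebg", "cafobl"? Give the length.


Words: caebg, cafobl
  Position 0: all 'c' => match
  Position 1: all 'a' => match
  Position 2: ('e', 'f') => mismatch, stop
LCP = "ca" (length 2)

2


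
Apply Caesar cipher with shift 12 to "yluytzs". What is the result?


Caesar cipher: shift "yluytzs" by 12
  'y' (pos 24) + 12 = pos 10 = 'k'
  'l' (pos 11) + 12 = pos 23 = 'x'
  'u' (pos 20) + 12 = pos 6 = 'g'
  'y' (pos 24) + 12 = pos 10 = 'k'
  't' (pos 19) + 12 = pos 5 = 'f'
  'z' (pos 25) + 12 = pos 11 = 'l'
  's' (pos 18) + 12 = pos 4 = 'e'
Result: kxgkfle

kxgkfle


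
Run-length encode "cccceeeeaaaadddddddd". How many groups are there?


Input: cccceeeeaaaadddddddd
Scanning for consecutive runs:
  Group 1: 'c' x 4 (positions 0-3)
  Group 2: 'e' x 4 (positions 4-7)
  Group 3: 'a' x 4 (positions 8-11)
  Group 4: 'd' x 8 (positions 12-19)
Total groups: 4

4


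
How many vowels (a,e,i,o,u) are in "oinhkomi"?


Input: oinhkomi
Checking each character:
  'o' at position 0: vowel (running total: 1)
  'i' at position 1: vowel (running total: 2)
  'n' at position 2: consonant
  'h' at position 3: consonant
  'k' at position 4: consonant
  'o' at position 5: vowel (running total: 3)
  'm' at position 6: consonant
  'i' at position 7: vowel (running total: 4)
Total vowels: 4

4


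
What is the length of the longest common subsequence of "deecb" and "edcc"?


LCS of "deecb" and "edcc"
DP table:
           e    d    c    c
      0    0    0    0    0
  d   0    0    1    1    1
  e   0    1    1    1    1
  e   0    1    1    1    1
  c   0    1    1    2    2
  b   0    1    1    2    2
LCS length = dp[5][4] = 2

2


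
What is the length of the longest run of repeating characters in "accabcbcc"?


Input: "accabcbcc"
Scanning for longest run:
  Position 1 ('c'): new char, reset run to 1
  Position 2 ('c'): continues run of 'c', length=2
  Position 3 ('a'): new char, reset run to 1
  Position 4 ('b'): new char, reset run to 1
  Position 5 ('c'): new char, reset run to 1
  Position 6 ('b'): new char, reset run to 1
  Position 7 ('c'): new char, reset run to 1
  Position 8 ('c'): continues run of 'c', length=2
Longest run: 'c' with length 2

2


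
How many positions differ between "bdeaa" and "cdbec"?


Comparing "bdeaa" and "cdbec" position by position:
  Position 0: 'b' vs 'c' => DIFFER
  Position 1: 'd' vs 'd' => same
  Position 2: 'e' vs 'b' => DIFFER
  Position 3: 'a' vs 'e' => DIFFER
  Position 4: 'a' vs 'c' => DIFFER
Positions that differ: 4

4


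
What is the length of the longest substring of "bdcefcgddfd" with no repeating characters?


Input: "bdcefcgddfd"
Sliding window (track last position of each char):
  Position 0 ('b'): window [0,0] length 1 -- new best
  Position 1 ('d'): window [0,1] length 2 -- new best
  Position 2 ('c'): window [0,2] length 3 -- new best
  Position 3 ('e'): window [0,3] length 4 -- new best
  Position 4 ('f'): window [0,4] length 5 -- new best
  Position 5 ('c'): repeat (last at 2), move window start to 3
  Position 5 ('c'): window [3,5] length 3
  Position 6 ('g'): window [3,6] length 4
  Position 7 ('d'): window [3,7] length 5
  Position 8 ('d'): repeat (last at 7), move window start to 8
  Position 8 ('d'): window [8,8] length 1
  Position 9 ('f'): window [8,9] length 2
  Position 10 ('d'): repeat (last at 8), move window start to 9
  Position 10 ('d'): window [9,10] length 2
Longest substring with no repeats: "bdcef" with length 5

5


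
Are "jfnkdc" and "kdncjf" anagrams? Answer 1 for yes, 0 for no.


Strings: "jfnkdc", "kdncjf"
Sorted first:  cdfjkn
Sorted second: cdfjkn
Sorted forms match => anagrams

1


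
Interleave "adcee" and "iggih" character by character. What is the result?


Interleaving "adcee" and "iggih":
  Position 0: 'a' from first, 'i' from second => "ai"
  Position 1: 'd' from first, 'g' from second => "dg"
  Position 2: 'c' from first, 'g' from second => "cg"
  Position 3: 'e' from first, 'i' from second => "ei"
  Position 4: 'e' from first, 'h' from second => "eh"
Result: aidgcgeieh

aidgcgeieh


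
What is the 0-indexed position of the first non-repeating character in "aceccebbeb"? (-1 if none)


Input: aceccebbeb
Character frequencies:
  'a': 1
  'b': 3
  'c': 3
  'e': 3
Scanning left to right for freq == 1:
  Position 0 ('a'): unique! => answer = 0

0


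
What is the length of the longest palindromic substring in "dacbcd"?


Input: "dacbcd"
Checking substrings for palindromes:
  [2:5] "cbc" (len 3) => palindrome
Longest palindromic substring: "cbc" with length 3

3


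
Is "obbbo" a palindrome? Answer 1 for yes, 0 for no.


Input: obbbo
Reversed: obbbo
  Compare pos 0 ('o') with pos 4 ('o'): match
  Compare pos 1 ('b') with pos 3 ('b'): match
Result: palindrome

1


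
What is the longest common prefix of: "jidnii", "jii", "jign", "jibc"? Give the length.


Words: jidnii, jii, jign, jibc
  Position 0: all 'j' => match
  Position 1: all 'i' => match
  Position 2: ('d', 'i', 'g', 'b') => mismatch, stop
LCP = "ji" (length 2)

2


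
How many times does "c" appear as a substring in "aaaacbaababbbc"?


Searching for "c" in "aaaacbaababbbc"
Scanning each position:
  Position 0: "a" => no
  Position 1: "a" => no
  Position 2: "a" => no
  Position 3: "a" => no
  Position 4: "c" => MATCH
  Position 5: "b" => no
  Position 6: "a" => no
  Position 7: "a" => no
  Position 8: "b" => no
  Position 9: "a" => no
  Position 10: "b" => no
  Position 11: "b" => no
  Position 12: "b" => no
  Position 13: "c" => MATCH
Total occurrences: 2

2


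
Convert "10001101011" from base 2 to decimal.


Input: "10001101011" in base 2
Positional expansion:
  Digit '1' (value 1) x 2^10 = 1024
  Digit '0' (value 0) x 2^9 = 0
  Digit '0' (value 0) x 2^8 = 0
  Digit '0' (value 0) x 2^7 = 0
  Digit '1' (value 1) x 2^6 = 64
  Digit '1' (value 1) x 2^5 = 32
  Digit '0' (value 0) x 2^4 = 0
  Digit '1' (value 1) x 2^3 = 8
  Digit '0' (value 0) x 2^2 = 0
  Digit '1' (value 1) x 2^1 = 2
  Digit '1' (value 1) x 2^0 = 1
Sum = 1131

1131


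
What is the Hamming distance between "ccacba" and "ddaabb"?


Comparing "ccacba" and "ddaabb" position by position:
  Position 0: 'c' vs 'd' => differ
  Position 1: 'c' vs 'd' => differ
  Position 2: 'a' vs 'a' => same
  Position 3: 'c' vs 'a' => differ
  Position 4: 'b' vs 'b' => same
  Position 5: 'a' vs 'b' => differ
Total differences (Hamming distance): 4

4


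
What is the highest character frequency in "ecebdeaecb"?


Input: ecebdeaecb
Character counts:
  'a': 1
  'b': 2
  'c': 2
  'd': 1
  'e': 4
Maximum frequency: 4

4


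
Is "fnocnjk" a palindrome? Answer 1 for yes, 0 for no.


Input: fnocnjk
Reversed: kjnconf
  Compare pos 0 ('f') with pos 6 ('k'): MISMATCH
  Compare pos 1 ('n') with pos 5 ('j'): MISMATCH
  Compare pos 2 ('o') with pos 4 ('n'): MISMATCH
Result: not a palindrome

0


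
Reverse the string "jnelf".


Input: jnelf
Reading characters right to left:
  Position 4: 'f'
  Position 3: 'l'
  Position 2: 'e'
  Position 1: 'n'
  Position 0: 'j'
Reversed: flenj

flenj


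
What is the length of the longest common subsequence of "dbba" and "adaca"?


LCS of "dbba" and "adaca"
DP table:
           a    d    a    c    a
      0    0    0    0    0    0
  d   0    0    1    1    1    1
  b   0    0    1    1    1    1
  b   0    0    1    1    1    1
  a   0    1    1    2    2    2
LCS length = dp[4][5] = 2

2


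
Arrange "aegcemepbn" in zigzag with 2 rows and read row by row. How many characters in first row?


Zigzag "aegcemepbn" into 2 rows:
Placing characters:
  'a' => row 0
  'e' => row 1
  'g' => row 0
  'c' => row 1
  'e' => row 0
  'm' => row 1
  'e' => row 0
  'p' => row 1
  'b' => row 0
  'n' => row 1
Rows:
  Row 0: "ageeb"
  Row 1: "ecmpn"
First row length: 5

5


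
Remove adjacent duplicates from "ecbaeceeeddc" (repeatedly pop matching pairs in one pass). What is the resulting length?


Input: ecbaeceeeddc
Stack-based adjacent duplicate removal:
  Read 'e': push. Stack: e
  Read 'c': push. Stack: ec
  Read 'b': push. Stack: ecb
  Read 'a': push. Stack: ecba
  Read 'e': push. Stack: ecbae
  Read 'c': push. Stack: ecbaec
  Read 'e': push. Stack: ecbaece
  Read 'e': matches stack top 'e' => pop. Stack: ecbaec
  Read 'e': push. Stack: ecbaece
  Read 'd': push. Stack: ecbaeced
  Read 'd': matches stack top 'd' => pop. Stack: ecbaece
  Read 'c': push. Stack: ecbaecec
Final stack: "ecbaecec" (length 8)

8


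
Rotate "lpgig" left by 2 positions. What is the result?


Input: "lpgig", rotate left by 2
First 2 characters: "lp"
Remaining characters: "gig"
Concatenate remaining + first: "gig" + "lp" = "giglp"

giglp


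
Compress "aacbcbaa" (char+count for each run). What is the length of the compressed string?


Input: aacbcbaa
Runs:
  'a' x 2 => "a2"
  'c' x 1 => "c1"
  'b' x 1 => "b1"
  'c' x 1 => "c1"
  'b' x 1 => "b1"
  'a' x 2 => "a2"
Compressed: "a2c1b1c1b1a2"
Compressed length: 12

12


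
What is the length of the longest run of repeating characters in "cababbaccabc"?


Input: "cababbaccabc"
Scanning for longest run:
  Position 1 ('a'): new char, reset run to 1
  Position 2 ('b'): new char, reset run to 1
  Position 3 ('a'): new char, reset run to 1
  Position 4 ('b'): new char, reset run to 1
  Position 5 ('b'): continues run of 'b', length=2
  Position 6 ('a'): new char, reset run to 1
  Position 7 ('c'): new char, reset run to 1
  Position 8 ('c'): continues run of 'c', length=2
  Position 9 ('a'): new char, reset run to 1
  Position 10 ('b'): new char, reset run to 1
  Position 11 ('c'): new char, reset run to 1
Longest run: 'b' with length 2

2


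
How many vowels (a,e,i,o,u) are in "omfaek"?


Input: omfaek
Checking each character:
  'o' at position 0: vowel (running total: 1)
  'm' at position 1: consonant
  'f' at position 2: consonant
  'a' at position 3: vowel (running total: 2)
  'e' at position 4: vowel (running total: 3)
  'k' at position 5: consonant
Total vowels: 3

3


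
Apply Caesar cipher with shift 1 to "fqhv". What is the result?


Caesar cipher: shift "fqhv" by 1
  'f' (pos 5) + 1 = pos 6 = 'g'
  'q' (pos 16) + 1 = pos 17 = 'r'
  'h' (pos 7) + 1 = pos 8 = 'i'
  'v' (pos 21) + 1 = pos 22 = 'w'
Result: griw

griw


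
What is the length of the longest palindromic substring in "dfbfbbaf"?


Input: "dfbfbbaf"
Checking substrings for palindromes:
  [1:4] "fbf" (len 3) => palindrome
  [2:5] "bfb" (len 3) => palindrome
  [4:6] "bb" (len 2) => palindrome
Longest palindromic substring: "fbf" with length 3

3


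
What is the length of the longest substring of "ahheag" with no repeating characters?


Input: "ahheag"
Sliding window (track last position of each char):
  Position 0 ('a'): window [0,0] length 1 -- new best
  Position 1 ('h'): window [0,1] length 2 -- new best
  Position 2 ('h'): repeat (last at 1), move window start to 2
  Position 2 ('h'): window [2,2] length 1
  Position 3 ('e'): window [2,3] length 2
  Position 4 ('a'): window [2,4] length 3 -- new best
  Position 5 ('g'): window [2,5] length 4 -- new best
Longest substring with no repeats: "heag" with length 4

4


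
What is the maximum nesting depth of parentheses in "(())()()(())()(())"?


Input: "(())()()(())()(())"
Tracking depth:
  Position 0 '(': depth becomes 1
  Position 1 '(': depth becomes 2
  Position 2 ')': depth becomes 1
  Position 3 ')': depth becomes 0
  Position 4 '(': depth becomes 1
  Position 5 ')': depth becomes 0
  Position 6 '(': depth becomes 1
  Position 7 ')': depth becomes 0
  Position 8 '(': depth becomes 1
  Position 9 '(': depth becomes 2
  Position 10 ')': depth becomes 1
  Position 11 ')': depth becomes 0
  Position 12 '(': depth becomes 1
  Position 13 ')': depth becomes 0
  Position 14 '(': depth becomes 1
  Position 15 '(': depth becomes 2
  Position 16 ')': depth becomes 1
  Position 17 ')': depth becomes 0
Maximum depth reached: 2

2


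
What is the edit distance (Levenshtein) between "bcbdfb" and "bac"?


Computing edit distance: "bcbdfb" -> "bac"
DP table:
           b    a    c
      0    1    2    3
  b   1    0    1    2
  c   2    1    1    1
  b   3    2    2    2
  d   4    3    3    3
  f   5    4    4    4
  b   6    5    5    5
Edit distance = dp[6][3] = 5

5


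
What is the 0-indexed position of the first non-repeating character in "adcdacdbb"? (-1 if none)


Input: adcdacdbb
Character frequencies:
  'a': 2
  'b': 2
  'c': 2
  'd': 3
Scanning left to right for freq == 1:
  Position 0 ('a'): freq=2, skip
  Position 1 ('d'): freq=3, skip
  Position 2 ('c'): freq=2, skip
  Position 3 ('d'): freq=3, skip
  Position 4 ('a'): freq=2, skip
  Position 5 ('c'): freq=2, skip
  Position 6 ('d'): freq=3, skip
  Position 7 ('b'): freq=2, skip
  Position 8 ('b'): freq=2, skip
  No unique character found => answer = -1

-1


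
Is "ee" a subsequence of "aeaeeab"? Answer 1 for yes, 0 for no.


Check if "ee" is a subsequence of "aeaeeab"
Greedy scan:
  Position 0 ('a'): no match needed
  Position 1 ('e'): matches sub[0] = 'e'
  Position 2 ('a'): no match needed
  Position 3 ('e'): matches sub[1] = 'e'
  Position 4 ('e'): no match needed
  Position 5 ('a'): no match needed
  Position 6 ('b'): no match needed
All 2 characters matched => is a subsequence

1


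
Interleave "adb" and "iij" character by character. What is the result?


Interleaving "adb" and "iij":
  Position 0: 'a' from first, 'i' from second => "ai"
  Position 1: 'd' from first, 'i' from second => "di"
  Position 2: 'b' from first, 'j' from second => "bj"
Result: aidibj

aidibj


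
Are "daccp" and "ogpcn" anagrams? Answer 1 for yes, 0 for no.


Strings: "daccp", "ogpcn"
Sorted first:  accdp
Sorted second: cgnop
Differ at position 0: 'a' vs 'c' => not anagrams

0


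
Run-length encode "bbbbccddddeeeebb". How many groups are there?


Input: bbbbccddddeeeebb
Scanning for consecutive runs:
  Group 1: 'b' x 4 (positions 0-3)
  Group 2: 'c' x 2 (positions 4-5)
  Group 3: 'd' x 4 (positions 6-9)
  Group 4: 'e' x 4 (positions 10-13)
  Group 5: 'b' x 2 (positions 14-15)
Total groups: 5

5


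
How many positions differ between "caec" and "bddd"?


Comparing "caec" and "bddd" position by position:
  Position 0: 'c' vs 'b' => DIFFER
  Position 1: 'a' vs 'd' => DIFFER
  Position 2: 'e' vs 'd' => DIFFER
  Position 3: 'c' vs 'd' => DIFFER
Positions that differ: 4

4


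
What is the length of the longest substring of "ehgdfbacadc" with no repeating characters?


Input: "ehgdfbacadc"
Sliding window (track last position of each char):
  Position 0 ('e'): window [0,0] length 1 -- new best
  Position 1 ('h'): window [0,1] length 2 -- new best
  Position 2 ('g'): window [0,2] length 3 -- new best
  Position 3 ('d'): window [0,3] length 4 -- new best
  Position 4 ('f'): window [0,4] length 5 -- new best
  Position 5 ('b'): window [0,5] length 6 -- new best
  Position 6 ('a'): window [0,6] length 7 -- new best
  Position 7 ('c'): window [0,7] length 8 -- new best
  Position 8 ('a'): repeat (last at 6), move window start to 7
  Position 8 ('a'): window [7,8] length 2
  Position 9 ('d'): window [7,9] length 3
  Position 10 ('c'): repeat (last at 7), move window start to 8
  Position 10 ('c'): window [8,10] length 3
Longest substring with no repeats: "ehgdfbac" with length 8

8


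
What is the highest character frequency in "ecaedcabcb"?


Input: ecaedcabcb
Character counts:
  'a': 2
  'b': 2
  'c': 3
  'd': 1
  'e': 2
Maximum frequency: 3

3


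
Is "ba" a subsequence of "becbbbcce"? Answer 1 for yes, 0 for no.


Check if "ba" is a subsequence of "becbbbcce"
Greedy scan:
  Position 0 ('b'): matches sub[0] = 'b'
  Position 1 ('e'): no match needed
  Position 2 ('c'): no match needed
  Position 3 ('b'): no match needed
  Position 4 ('b'): no match needed
  Position 5 ('b'): no match needed
  Position 6 ('c'): no match needed
  Position 7 ('c'): no match needed
  Position 8 ('e'): no match needed
Only matched 1/2 characters => not a subsequence

0


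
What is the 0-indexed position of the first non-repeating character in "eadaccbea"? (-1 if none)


Input: eadaccbea
Character frequencies:
  'a': 3
  'b': 1
  'c': 2
  'd': 1
  'e': 2
Scanning left to right for freq == 1:
  Position 0 ('e'): freq=2, skip
  Position 1 ('a'): freq=3, skip
  Position 2 ('d'): unique! => answer = 2

2


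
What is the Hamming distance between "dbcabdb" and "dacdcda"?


Comparing "dbcabdb" and "dacdcda" position by position:
  Position 0: 'd' vs 'd' => same
  Position 1: 'b' vs 'a' => differ
  Position 2: 'c' vs 'c' => same
  Position 3: 'a' vs 'd' => differ
  Position 4: 'b' vs 'c' => differ
  Position 5: 'd' vs 'd' => same
  Position 6: 'b' vs 'a' => differ
Total differences (Hamming distance): 4

4


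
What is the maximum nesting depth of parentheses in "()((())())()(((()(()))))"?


Input: "()((())())()(((()(()))))"
Tracking depth:
  Position 0 '(': depth becomes 1
  Position 1 ')': depth becomes 0
  Position 2 '(': depth becomes 1
  Position 3 '(': depth becomes 2
  Position 4 '(': depth becomes 3
  Position 5 ')': depth becomes 2
  Position 6 ')': depth becomes 1
  Position 7 '(': depth becomes 2
  Position 8 ')': depth becomes 1
  Position 9 ')': depth becomes 0
  Position 10 '(': depth becomes 1
  Position 11 ')': depth becomes 0
  Position 12 '(': depth becomes 1
  Position 13 '(': depth becomes 2
  Position 14 '(': depth becomes 3
  Position 15 '(': depth becomes 4
  Position 16 ')': depth becomes 3
  Position 17 '(': depth becomes 4
  Position 18 '(': depth becomes 5
  Position 19 ')': depth becomes 4
  Position 20 ')': depth becomes 3
  Position 21 ')': depth becomes 2
  Position 22 ')': depth becomes 1
  Position 23 ')': depth becomes 0
Maximum depth reached: 5

5
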